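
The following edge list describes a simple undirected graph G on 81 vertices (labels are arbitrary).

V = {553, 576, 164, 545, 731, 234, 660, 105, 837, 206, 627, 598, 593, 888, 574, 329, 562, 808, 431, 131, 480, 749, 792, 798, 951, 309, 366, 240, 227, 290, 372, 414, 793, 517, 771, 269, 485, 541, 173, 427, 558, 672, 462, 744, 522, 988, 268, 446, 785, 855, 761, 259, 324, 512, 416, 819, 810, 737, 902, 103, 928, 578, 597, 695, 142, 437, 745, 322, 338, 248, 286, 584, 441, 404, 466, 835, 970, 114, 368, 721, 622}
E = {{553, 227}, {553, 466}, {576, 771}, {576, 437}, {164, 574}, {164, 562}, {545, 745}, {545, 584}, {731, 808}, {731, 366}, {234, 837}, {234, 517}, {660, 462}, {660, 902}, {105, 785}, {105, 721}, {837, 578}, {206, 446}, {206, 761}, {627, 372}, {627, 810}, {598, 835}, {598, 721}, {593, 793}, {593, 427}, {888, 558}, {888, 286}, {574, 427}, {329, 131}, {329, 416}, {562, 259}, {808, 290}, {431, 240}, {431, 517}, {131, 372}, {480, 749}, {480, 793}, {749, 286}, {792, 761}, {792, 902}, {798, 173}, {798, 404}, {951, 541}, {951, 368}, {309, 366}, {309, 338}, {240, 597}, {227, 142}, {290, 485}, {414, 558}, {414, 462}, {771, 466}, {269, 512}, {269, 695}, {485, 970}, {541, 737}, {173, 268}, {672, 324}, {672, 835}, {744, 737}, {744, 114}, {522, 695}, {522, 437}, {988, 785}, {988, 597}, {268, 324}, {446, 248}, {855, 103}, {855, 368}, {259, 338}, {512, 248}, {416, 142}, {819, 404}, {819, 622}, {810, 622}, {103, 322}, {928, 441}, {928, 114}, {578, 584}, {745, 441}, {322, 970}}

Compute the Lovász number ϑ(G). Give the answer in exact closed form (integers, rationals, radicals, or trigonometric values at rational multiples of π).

Vertex 902 has 2 neighbors: 660, 792.
Vertex 792 has 2 neighbors: 761, 902.
Vertex 808 has 2 neighbors: 731, 290.
N(951) = {541, 368}, |N(951)| = 2.
G on 81 vertices is 2-regular; this is C_{81}, the 81-cycle.
A has 41 distinct eigenvalues ≈ [2.0, 1.994, 1.976, 1.9461, 1.9045, 1.8514, 1.7873, 1.7123, 1.6271, 1.5321, 1.4279, 1.315, 1.1943, 1.0664, 0.9321, 0.7922, 0.6475, 0.4989, 0.3473, 0.1936, 0.0388, -0.1163, -0.2707, -0.4234, -0.5736, -0.7204, -0.8628, -1.0, -1.1312, -1.2556, -1.3725, -1.4811, -1.5808, -1.671, -1.7511, -1.8207, -1.8794, -1.9267, -1.9625, -1.9865, -1.9985].
Lovász: ϑ = −81(-2*cos(pi/81))/(2+-(-1)*2*cos(pi/81)) = 81*cos(pi/81)/(cos(pi/81) + 1).
Numerically 40.48476531.
40 ≤ 81*cos(pi/81)/(cos(pi/81) + 1) ≤ 41: both strict.

81*cos(pi/81)/(cos(pi/81) + 1)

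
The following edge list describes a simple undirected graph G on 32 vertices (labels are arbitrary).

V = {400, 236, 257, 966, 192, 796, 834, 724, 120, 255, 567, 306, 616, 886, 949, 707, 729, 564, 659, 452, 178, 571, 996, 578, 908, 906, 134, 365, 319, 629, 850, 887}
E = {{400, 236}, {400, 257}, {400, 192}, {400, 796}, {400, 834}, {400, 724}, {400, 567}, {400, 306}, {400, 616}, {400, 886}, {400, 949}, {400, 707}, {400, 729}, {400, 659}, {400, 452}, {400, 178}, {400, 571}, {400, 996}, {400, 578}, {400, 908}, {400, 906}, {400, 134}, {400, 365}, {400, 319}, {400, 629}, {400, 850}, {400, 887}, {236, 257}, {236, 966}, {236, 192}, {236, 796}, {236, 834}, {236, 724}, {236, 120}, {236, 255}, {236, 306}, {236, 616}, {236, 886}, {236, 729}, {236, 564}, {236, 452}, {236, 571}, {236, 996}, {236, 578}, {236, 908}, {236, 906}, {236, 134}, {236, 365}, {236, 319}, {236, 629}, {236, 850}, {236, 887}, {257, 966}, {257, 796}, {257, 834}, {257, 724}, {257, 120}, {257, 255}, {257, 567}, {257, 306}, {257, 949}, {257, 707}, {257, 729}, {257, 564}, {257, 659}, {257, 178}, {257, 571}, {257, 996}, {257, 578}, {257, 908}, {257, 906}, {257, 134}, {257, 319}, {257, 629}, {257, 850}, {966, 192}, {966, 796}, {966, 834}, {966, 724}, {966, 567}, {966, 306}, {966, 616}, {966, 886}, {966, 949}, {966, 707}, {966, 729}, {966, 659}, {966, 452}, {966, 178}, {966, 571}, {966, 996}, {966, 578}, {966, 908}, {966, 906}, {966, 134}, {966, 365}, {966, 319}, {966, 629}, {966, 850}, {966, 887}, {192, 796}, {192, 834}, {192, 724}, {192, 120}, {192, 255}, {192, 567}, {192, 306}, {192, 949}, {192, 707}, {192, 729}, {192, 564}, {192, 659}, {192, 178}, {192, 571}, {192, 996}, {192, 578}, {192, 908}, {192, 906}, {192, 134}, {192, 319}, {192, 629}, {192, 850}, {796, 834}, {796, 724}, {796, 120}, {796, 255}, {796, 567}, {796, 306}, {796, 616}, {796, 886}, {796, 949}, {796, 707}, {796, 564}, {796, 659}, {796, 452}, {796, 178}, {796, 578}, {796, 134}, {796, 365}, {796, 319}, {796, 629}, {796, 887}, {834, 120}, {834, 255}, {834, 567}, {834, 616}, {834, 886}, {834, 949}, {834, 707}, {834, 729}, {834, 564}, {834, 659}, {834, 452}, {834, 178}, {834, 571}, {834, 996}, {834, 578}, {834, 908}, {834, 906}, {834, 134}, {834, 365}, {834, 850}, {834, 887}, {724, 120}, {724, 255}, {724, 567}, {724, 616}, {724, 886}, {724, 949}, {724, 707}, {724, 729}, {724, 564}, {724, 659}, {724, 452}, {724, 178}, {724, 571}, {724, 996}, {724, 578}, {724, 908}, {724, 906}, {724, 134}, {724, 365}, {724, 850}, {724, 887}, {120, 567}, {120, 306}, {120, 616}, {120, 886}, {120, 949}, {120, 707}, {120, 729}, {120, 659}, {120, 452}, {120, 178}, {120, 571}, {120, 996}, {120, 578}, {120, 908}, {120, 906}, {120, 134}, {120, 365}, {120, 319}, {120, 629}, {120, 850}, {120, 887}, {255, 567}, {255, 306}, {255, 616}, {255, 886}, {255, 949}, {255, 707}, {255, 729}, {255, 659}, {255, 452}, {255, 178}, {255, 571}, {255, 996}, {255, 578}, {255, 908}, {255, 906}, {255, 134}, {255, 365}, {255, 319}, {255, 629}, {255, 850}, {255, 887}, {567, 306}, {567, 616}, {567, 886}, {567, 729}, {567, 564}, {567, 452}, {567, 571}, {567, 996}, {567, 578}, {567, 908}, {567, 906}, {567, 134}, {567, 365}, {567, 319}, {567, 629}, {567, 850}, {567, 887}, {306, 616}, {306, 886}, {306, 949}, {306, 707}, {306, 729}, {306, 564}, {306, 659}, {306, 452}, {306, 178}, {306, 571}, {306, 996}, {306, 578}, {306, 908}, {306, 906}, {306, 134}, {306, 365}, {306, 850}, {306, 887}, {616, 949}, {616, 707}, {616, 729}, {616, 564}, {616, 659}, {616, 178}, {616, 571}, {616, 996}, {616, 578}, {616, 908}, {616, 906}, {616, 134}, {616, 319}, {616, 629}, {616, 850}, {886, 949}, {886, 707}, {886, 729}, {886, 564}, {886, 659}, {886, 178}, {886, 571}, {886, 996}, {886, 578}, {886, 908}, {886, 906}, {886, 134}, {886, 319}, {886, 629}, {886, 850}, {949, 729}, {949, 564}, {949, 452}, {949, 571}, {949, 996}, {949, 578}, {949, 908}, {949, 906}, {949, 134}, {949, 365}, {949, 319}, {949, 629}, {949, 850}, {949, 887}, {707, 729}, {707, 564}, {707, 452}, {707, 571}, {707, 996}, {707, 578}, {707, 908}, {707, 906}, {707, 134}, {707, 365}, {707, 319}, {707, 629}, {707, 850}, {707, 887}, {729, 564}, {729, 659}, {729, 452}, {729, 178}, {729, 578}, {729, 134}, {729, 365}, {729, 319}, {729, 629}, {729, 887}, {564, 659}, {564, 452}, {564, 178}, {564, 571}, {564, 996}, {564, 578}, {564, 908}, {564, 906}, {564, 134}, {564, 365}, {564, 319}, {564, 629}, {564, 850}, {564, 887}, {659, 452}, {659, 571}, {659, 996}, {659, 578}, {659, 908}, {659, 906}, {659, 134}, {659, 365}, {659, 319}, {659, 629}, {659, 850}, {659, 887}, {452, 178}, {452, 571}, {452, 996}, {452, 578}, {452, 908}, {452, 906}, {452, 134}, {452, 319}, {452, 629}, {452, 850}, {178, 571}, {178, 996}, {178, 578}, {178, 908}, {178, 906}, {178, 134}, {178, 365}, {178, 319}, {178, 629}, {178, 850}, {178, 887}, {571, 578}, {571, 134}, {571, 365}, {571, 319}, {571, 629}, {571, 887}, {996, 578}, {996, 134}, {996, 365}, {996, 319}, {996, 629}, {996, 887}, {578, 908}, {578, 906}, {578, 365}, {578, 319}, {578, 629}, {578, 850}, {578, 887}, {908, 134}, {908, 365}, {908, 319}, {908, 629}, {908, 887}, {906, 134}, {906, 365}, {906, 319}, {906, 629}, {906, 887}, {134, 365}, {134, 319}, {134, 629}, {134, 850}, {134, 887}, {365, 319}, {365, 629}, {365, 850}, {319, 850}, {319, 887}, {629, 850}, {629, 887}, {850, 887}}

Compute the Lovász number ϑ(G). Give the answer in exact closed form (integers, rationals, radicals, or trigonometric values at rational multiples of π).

N(400) = {236, 257, 192, 796, 834, 724, 567, 306, 616, 886, 949, 707, 729, 659, 452, 178, 571, 996, 578, 908, 906, 134, 365, 319, 629, 850, 887}, |N(400)| = 27.
deg(659) = 26; N(659) = {400, 257, 966, 192, 796, 834, 724, 120, 255, 306, 616, 886, 729, 564, 452, 571, 996, 578, 908, 906, 134, 365, 319, 629, 850, 887}.
N(306) = {400, 236, 257, 966, 192, 796, 120, 255, 567, 616, 886, 949, 707, 729, 564, 659, 452, 178, 571, 996, 578, 908, 906, 134, 365, 850, 887}, |N(306)| = 27.
deg(887) = 25; N(887) = {400, 236, 966, 796, 834, 724, 120, 255, 567, 306, 949, 707, 729, 564, 659, 178, 571, 996, 578, 908, 906, 134, 319, 629, 850}.
Complete 6-partite, parts [7, 7, 6, 5, 5, 2]: perfect, ϑ = α = 7.
Numerically 7.0000000.
Check 7 ≤ 7 ≤ 7: collapsed.

7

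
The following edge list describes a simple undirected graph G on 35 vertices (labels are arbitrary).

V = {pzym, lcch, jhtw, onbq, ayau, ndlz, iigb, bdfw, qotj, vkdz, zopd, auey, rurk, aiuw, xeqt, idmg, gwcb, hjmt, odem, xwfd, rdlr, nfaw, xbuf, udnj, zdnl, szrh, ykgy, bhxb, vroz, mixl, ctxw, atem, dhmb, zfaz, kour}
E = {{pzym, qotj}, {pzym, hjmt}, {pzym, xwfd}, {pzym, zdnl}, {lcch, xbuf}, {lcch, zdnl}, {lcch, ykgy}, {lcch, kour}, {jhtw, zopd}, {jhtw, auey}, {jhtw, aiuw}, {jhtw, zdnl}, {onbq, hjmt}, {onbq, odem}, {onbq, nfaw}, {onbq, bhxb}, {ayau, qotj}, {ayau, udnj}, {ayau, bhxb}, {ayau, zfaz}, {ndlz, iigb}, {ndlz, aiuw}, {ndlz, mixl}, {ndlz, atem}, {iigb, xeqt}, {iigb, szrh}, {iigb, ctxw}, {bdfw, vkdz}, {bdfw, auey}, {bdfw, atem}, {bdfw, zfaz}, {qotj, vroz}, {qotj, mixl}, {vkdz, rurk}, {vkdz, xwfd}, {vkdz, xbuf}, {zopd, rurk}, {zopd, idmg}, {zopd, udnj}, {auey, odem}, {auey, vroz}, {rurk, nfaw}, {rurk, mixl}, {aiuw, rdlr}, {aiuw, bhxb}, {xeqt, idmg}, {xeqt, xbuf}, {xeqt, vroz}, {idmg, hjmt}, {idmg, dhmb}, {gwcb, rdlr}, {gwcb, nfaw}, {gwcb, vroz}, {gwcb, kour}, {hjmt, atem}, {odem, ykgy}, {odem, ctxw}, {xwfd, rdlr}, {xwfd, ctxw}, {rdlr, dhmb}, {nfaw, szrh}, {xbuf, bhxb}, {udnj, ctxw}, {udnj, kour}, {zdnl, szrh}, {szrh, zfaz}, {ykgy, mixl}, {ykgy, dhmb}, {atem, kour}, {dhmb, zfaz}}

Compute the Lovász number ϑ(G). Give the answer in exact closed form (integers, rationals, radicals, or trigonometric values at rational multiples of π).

15

Vertex lcch has 4 neighbors: xbuf, zdnl, ykgy, kour.
deg(dhmb) = 4; N(dhmb) = {idmg, rdlr, ykgy, zfaz}.
deg(atem) = 4; N(atem) = {ndlz, bdfw, hjmt, kour}.
N(ndlz) = {iigb, aiuw, mixl, atem}, |N(ndlz)| = 4.
G on 35 vertices is 4-regular; this is K(7,3), the Kneser graph.
Distinct eigenvalues (to 5 d.p.): [4.0, 2.0, -1.0, -3.0].
ϑ = −N·λ_min/(λ_max−λ_min) = −35·(-3)/(4−(-3)) = 15.
≈ 15.0000000 (to 7 d.p.).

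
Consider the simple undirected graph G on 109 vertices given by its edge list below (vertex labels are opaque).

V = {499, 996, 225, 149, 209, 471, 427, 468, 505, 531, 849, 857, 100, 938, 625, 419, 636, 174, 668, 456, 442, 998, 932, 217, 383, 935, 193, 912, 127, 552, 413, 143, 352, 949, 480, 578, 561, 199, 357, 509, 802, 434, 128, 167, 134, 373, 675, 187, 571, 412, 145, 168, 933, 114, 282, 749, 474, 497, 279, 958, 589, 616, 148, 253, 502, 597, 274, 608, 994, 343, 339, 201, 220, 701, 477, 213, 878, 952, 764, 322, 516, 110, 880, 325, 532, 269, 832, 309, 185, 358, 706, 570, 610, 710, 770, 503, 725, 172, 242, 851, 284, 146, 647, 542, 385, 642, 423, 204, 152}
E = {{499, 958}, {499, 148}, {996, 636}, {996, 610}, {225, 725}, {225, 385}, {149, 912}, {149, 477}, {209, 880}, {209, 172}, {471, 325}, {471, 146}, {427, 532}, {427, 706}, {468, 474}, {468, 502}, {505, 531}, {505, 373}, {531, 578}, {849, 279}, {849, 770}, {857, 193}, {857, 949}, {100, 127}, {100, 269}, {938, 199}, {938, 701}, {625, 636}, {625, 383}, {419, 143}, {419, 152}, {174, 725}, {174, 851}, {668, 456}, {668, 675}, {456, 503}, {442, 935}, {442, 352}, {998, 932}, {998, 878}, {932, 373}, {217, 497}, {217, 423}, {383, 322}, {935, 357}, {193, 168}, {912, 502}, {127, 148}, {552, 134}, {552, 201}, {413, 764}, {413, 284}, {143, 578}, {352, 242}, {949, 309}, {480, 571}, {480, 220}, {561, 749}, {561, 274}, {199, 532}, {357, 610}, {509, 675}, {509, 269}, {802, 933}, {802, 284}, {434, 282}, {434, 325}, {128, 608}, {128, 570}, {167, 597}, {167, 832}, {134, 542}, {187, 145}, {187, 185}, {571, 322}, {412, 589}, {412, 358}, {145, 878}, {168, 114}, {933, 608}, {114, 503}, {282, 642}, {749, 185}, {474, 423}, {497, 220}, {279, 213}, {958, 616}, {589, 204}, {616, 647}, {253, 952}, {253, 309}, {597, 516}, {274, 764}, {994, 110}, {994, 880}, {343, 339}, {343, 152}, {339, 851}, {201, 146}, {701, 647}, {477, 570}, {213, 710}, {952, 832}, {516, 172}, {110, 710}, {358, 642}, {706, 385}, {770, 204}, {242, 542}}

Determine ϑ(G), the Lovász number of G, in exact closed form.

Vertex 168 has 2 neighbors: 193, 114.
Vertex 502 has 2 neighbors: 468, 912.
deg(143) = 2; N(143) = {419, 578}.
deg(148) = 2; N(148) = {499, 127}.
2-regular, N=109; connected 2-regular on 109 ⇒ C_{109}.
spec(A) ≈ [2.0, 1.996678, 1.986723, 1.970169, 1.94707, 1.917503, 1.881566, 1.839379, 1.791082, 1.736834, 1.676818, 1.611231, 1.540291, 1.464235, 1.383315, 1.2978, 1.207973, 1.114134, 1.016594, 0.915677, 0.811718, 0.705062, 0.596064, 0.485087, 0.372497, 0.258671, 0.143985, 0.028821, -0.086439, -0.201412, -0.315715, -0.42897, -0.5408, -0.650834, -0.758705, -0.864056, -0.966537, -1.065807, -1.161536, -1.253407, -1.341115, -1.424367, -1.502888, -1.576416, -1.644707, -1.707535, -1.764691, -1.815985, -1.861246, -1.900324, -1.933089, -1.959433, -1.979268, -1.992528, -1.999169] (distinct, 6 d.p.).
ϑ = −N·λ_min/(λ_max−λ_min) = −109·(-2*cos(pi/109))/(2−(-2*cos(pi/109))) = 109*cos(pi/109)/(cos(pi/109) + 1).
ϑ(G) ≈ 54.488680.
Lovász sandwich 54 ≤ 109*cos(pi/109)/(cos(pi/109) + 1) ≤ 55: both strict.

109*cos(pi/109)/(cos(pi/109) + 1)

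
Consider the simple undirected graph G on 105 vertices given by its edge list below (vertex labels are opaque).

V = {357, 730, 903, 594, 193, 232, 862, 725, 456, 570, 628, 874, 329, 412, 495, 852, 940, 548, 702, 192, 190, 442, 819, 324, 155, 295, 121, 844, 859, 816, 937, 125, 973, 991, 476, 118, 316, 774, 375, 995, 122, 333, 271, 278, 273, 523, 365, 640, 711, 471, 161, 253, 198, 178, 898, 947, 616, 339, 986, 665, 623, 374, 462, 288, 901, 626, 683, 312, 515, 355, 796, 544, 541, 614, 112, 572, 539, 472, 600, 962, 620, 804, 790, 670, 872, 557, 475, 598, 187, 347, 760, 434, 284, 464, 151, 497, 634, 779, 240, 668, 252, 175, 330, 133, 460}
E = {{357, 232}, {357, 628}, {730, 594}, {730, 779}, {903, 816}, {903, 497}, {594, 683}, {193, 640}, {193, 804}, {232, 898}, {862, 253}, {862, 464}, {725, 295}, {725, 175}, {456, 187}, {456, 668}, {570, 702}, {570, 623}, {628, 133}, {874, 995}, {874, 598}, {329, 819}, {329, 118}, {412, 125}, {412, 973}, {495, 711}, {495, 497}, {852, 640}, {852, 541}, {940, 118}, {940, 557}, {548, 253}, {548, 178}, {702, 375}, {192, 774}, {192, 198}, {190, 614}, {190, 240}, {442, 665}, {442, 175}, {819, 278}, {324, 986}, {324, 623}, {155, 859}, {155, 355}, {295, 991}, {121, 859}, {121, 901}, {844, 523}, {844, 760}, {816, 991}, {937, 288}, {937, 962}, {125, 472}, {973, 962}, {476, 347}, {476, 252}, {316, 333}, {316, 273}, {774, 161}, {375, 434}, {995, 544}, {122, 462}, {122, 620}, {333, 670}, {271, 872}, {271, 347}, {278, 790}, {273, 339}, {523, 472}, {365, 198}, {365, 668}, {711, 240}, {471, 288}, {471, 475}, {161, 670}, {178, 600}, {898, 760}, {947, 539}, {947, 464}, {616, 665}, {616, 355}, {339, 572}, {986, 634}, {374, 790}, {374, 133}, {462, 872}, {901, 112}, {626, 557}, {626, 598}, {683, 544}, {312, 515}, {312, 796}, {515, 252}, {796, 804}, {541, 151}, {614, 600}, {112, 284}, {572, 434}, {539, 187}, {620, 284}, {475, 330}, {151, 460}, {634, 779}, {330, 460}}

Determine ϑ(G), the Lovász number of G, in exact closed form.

105*cos(pi/105)/(cos(pi/105) + 1)

N(232) = {357, 898}, |N(232)| = 2.
deg(991) = 2; N(991) = {295, 816}.
deg(874) = 2; N(874) = {995, 598}.
deg(284) = 2; N(284) = {112, 620}.
G on 105 vertices is 2-regular; connected 2-regular on 105 ⇒ C_{105}.
A has 53 distinct eigenvalues ≈ [2.0, 1.99642, 1.985694, 1.967859, 1.94298, 1.911146, 1.87247, 1.827091, 1.775172, 1.716898, 1.652478, 1.582142, 1.506143, 1.424752, 1.338261, 1.24698, 1.151234, 1.051368, 0.947737, 0.840714, 0.730682, 0.618034, 0.503174, 0.386512, 0.268467, 0.14946, 0.029919, -0.08973, -0.209057, -0.327636, -0.445042, -0.560855, -0.67466, -0.78605, -0.894626, -1.0, -1.101794, -1.199644, -1.293199, -1.382125, -1.466104, -1.544834, -1.618034, -1.685442, -1.746816, -1.801938, -1.850609, -1.892655, -1.927926, -1.956295, -1.977662, -1.991949, -1.999105].
Lovász: ϑ = −105(-2*cos(pi/105))/(2+-(-1)*2*cos(pi/105)) = 105*cos(pi/105)/(cos(pi/105) + 1).
≈ 52.48824872 (to 8 d.p.).
α=52, χ(Ḡ)=53; ϑ=105*cos(pi/105)/(cos(pi/105) + 1) lies between (both strict).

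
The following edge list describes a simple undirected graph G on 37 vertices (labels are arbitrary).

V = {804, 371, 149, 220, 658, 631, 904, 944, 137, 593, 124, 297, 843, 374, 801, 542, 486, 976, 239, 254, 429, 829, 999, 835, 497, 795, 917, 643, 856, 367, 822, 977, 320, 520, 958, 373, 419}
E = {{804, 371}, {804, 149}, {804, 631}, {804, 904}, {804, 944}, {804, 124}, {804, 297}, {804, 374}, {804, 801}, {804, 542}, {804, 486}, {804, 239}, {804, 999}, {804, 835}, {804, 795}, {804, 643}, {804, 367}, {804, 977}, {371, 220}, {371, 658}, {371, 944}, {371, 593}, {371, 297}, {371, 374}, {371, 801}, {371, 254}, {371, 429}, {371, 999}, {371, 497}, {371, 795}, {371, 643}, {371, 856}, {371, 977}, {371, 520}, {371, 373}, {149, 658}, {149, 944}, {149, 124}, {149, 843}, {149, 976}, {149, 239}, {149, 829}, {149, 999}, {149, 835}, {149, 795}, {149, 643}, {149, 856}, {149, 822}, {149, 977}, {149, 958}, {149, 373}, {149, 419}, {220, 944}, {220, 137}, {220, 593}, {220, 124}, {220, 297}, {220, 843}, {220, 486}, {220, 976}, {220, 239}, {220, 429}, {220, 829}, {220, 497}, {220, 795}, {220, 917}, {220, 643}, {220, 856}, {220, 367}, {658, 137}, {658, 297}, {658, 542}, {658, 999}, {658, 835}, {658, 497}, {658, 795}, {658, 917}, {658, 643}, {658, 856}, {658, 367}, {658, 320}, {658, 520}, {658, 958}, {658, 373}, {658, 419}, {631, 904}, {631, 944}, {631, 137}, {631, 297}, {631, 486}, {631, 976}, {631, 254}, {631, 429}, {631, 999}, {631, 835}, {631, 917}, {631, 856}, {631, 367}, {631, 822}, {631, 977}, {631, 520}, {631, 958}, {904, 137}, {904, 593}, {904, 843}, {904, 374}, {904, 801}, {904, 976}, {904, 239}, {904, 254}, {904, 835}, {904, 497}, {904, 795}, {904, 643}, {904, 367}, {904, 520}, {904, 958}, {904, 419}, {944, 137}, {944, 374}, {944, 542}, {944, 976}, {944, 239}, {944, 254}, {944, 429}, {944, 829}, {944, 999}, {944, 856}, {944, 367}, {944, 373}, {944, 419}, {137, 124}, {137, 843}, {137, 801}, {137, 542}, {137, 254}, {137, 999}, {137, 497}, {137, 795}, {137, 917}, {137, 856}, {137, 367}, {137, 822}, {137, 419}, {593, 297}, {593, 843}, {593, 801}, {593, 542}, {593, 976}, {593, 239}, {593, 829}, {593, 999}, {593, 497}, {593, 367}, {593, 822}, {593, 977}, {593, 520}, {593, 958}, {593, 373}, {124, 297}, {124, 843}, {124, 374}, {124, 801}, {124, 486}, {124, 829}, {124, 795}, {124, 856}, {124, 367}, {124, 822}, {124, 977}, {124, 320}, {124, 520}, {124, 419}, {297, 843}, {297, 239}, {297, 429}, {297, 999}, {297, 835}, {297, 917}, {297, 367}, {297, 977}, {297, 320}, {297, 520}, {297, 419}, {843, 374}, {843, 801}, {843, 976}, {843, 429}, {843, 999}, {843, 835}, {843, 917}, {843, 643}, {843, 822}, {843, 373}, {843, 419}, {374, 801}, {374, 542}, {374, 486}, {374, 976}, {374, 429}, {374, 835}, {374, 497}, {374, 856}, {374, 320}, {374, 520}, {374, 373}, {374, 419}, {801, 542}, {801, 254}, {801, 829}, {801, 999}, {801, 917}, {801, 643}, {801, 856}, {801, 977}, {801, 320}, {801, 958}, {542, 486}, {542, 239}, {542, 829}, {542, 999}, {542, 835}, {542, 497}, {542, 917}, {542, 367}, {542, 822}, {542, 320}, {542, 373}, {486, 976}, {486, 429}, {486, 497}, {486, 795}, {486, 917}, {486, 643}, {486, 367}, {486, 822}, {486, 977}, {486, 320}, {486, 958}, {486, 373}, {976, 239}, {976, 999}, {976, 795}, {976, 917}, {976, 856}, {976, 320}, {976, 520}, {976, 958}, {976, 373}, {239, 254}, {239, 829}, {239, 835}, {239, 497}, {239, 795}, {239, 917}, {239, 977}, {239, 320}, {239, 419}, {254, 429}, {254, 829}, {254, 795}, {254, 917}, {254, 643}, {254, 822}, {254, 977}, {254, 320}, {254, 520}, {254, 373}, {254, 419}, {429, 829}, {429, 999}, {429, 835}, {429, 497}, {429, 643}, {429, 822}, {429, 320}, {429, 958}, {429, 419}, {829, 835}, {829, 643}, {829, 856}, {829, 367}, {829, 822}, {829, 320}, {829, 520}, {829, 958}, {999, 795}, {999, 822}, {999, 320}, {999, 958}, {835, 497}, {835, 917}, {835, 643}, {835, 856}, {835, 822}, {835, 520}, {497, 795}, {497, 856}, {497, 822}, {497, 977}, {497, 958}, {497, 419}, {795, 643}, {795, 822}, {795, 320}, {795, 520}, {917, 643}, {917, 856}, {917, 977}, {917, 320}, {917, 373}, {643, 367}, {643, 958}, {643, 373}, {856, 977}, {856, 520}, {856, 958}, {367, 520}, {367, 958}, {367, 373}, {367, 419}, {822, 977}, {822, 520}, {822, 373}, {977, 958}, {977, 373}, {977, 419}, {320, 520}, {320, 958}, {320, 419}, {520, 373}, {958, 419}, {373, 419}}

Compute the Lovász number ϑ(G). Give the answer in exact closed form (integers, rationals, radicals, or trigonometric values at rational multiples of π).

sqrt(37)

Vertex 856 has 18 neighbors: 371, 149, 220, 658, 631, 944, 137, 124, 374, 801, 976, 829, 835, 497, 917, 977, 520, 958.
deg(801) = 18; N(801) = {804, 371, 904, 137, 593, 124, 843, 374, 542, 254, 829, 999, 917, 643, 856, 977, 320, 958}.
Vertex 977 has 18 neighbors: 804, 371, 149, 631, 593, 124, 297, 801, 486, 239, 254, 497, 917, 856, 822, 958, 373, 419.
N(419) = {149, 658, 904, 944, 137, 124, 297, 843, 374, 239, 254, 429, 497, 367, 977, 320, 958, 373}, |N(419)| = 18.
37-vertex 18-regular graph: Paley(37): SR with (k,λ,μ)=(18,8,9).
Distinct eigenvalues (to 4 d.p.): [18.0, 2.5414, -3.5414].
−37·(-sqrt(37)/2 - 1/2) / ((18)−(-sqrt(37)/2 - 1/2)) = sqrt(37) = ϑ(G).
≈ 6.08276 (to 5 d.p.).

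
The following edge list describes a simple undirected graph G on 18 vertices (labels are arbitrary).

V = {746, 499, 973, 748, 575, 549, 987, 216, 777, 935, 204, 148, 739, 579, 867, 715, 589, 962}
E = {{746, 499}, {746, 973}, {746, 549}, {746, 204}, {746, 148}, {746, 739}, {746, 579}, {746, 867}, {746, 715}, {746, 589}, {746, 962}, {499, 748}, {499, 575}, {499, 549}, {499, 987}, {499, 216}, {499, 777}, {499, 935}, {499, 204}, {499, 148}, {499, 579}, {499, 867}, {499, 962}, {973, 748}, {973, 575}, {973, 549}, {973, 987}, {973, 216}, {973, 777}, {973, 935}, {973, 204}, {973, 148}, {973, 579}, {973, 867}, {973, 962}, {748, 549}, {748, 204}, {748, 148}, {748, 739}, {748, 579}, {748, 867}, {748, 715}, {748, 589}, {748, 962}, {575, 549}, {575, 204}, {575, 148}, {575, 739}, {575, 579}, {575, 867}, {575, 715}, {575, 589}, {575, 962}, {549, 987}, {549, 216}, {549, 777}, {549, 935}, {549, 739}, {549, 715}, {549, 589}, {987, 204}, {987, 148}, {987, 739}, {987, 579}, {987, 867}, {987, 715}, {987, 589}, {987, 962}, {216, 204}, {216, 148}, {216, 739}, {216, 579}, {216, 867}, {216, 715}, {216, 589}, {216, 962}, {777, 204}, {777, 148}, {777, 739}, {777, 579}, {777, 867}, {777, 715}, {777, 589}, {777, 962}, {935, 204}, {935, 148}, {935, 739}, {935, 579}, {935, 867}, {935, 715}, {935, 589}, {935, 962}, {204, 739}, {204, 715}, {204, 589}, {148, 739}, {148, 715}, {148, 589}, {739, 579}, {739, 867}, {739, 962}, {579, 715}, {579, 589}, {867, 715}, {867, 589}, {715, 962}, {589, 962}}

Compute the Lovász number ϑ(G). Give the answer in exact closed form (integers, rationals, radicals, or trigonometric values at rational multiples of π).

Vertex 777 has 11 neighbors: 499, 973, 549, 204, 148, 739, 579, 867, 715, 589, 962.
N(987) = {499, 973, 549, 204, 148, 739, 579, 867, 715, 589, 962}, |N(987)| = 11.
Vertex 204 has 12 neighbors: 746, 499, 973, 748, 575, 987, 216, 777, 935, 739, 715, 589.
N(575) = {499, 973, 549, 204, 148, 739, 579, 867, 715, 589, 962}, |N(575)| = 11.
Complete multipartite on [7, 6, 5]: sandwich collapses at ϑ=7.
Numerically 7.0000.
7 ≤ 7 ≤ 7: collapsed.

7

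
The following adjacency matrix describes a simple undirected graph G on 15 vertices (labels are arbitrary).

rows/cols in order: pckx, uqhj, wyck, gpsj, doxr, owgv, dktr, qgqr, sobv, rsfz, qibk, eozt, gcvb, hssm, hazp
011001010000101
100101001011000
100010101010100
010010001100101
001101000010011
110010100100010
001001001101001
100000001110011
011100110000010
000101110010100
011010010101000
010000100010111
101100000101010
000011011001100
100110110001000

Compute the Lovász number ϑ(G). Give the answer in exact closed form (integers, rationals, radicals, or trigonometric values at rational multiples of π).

N(rsfz) = {gpsj, owgv, dktr, qgqr, qibk, gcvb}, |N(rsfz)| = 6.
Vertex wyck has 6 neighbors: pckx, doxr, dktr, sobv, qibk, gcvb.
deg(owgv) = 6; N(owgv) = {pckx, uqhj, doxr, dktr, rsfz, hssm}.
N(pckx) = {uqhj, wyck, owgv, qgqr, gcvb, hazp}, |N(pckx)| = 6.
Regular of degree 6 on 15 vertices: Kneser-type, 2-subsets of [6].
spec(A) ≈ [6.0, 1.0, -3.0] (distinct, 4 d.p.).
With N=15: ϑ(G) = 15·(-1*(-3))/(6−(-3)) = 5.
≈ 5.000000 (to 6 d.p.).

5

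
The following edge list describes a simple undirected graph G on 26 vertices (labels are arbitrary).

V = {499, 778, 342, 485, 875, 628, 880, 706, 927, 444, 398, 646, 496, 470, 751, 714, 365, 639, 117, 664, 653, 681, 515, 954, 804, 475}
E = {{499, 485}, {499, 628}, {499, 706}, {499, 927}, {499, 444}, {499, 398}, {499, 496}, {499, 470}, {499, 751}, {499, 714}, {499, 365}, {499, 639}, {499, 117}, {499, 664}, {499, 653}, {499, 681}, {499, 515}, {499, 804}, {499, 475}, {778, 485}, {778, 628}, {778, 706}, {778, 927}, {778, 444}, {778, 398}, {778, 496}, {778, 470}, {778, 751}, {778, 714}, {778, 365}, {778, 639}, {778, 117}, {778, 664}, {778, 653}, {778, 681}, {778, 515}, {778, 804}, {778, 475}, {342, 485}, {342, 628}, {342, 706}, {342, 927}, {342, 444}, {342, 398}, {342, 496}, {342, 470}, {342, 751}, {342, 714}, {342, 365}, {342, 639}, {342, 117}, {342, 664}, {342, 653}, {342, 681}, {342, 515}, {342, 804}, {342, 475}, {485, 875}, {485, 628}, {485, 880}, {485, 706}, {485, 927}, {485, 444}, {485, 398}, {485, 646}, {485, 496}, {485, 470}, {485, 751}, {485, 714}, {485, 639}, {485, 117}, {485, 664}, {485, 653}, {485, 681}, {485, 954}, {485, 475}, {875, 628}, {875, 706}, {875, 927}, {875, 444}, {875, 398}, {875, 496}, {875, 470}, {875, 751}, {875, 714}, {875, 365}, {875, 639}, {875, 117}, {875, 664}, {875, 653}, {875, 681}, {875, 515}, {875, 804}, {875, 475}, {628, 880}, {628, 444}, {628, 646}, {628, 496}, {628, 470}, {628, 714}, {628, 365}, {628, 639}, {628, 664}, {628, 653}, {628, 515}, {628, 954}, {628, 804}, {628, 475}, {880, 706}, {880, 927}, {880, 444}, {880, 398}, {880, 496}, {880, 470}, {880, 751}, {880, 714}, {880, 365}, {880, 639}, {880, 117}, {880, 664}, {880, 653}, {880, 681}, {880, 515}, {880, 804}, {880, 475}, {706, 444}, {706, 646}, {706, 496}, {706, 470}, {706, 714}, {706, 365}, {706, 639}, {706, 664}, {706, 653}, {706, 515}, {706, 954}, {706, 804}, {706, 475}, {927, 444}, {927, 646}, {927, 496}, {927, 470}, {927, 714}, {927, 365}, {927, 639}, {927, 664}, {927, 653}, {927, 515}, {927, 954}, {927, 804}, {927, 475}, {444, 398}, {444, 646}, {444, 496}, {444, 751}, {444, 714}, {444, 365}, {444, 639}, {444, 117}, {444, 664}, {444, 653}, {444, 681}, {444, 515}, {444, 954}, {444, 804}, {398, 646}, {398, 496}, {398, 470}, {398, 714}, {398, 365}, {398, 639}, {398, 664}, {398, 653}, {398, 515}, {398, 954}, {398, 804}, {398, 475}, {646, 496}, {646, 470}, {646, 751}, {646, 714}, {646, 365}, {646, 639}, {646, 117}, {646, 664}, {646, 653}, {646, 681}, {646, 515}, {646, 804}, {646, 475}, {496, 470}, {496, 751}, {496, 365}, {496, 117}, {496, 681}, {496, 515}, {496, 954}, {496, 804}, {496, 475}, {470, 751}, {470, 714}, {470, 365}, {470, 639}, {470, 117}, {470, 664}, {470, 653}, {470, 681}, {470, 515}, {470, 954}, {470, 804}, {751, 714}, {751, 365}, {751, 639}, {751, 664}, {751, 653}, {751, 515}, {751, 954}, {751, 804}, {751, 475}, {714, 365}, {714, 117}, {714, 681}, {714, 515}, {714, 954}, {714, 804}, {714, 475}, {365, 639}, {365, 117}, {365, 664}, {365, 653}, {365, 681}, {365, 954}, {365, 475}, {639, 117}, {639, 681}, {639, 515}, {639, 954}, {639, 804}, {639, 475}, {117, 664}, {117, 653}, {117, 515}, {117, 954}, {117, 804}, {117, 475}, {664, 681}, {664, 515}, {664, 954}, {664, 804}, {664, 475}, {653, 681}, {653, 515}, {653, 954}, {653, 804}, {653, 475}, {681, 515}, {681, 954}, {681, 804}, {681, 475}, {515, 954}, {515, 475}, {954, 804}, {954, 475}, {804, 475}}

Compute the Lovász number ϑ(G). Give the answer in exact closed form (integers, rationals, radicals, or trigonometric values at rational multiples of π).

N(485) = {499, 778, 342, 875, 628, 880, 706, 927, 444, 398, 646, 496, 470, 751, 714, 639, 117, 664, 653, 681, 954, 475}, |N(485)| = 22.
Vertex 751 has 19 neighbors: 499, 778, 342, 485, 875, 880, 444, 646, 496, 470, 714, 365, 639, 664, 653, 515, 954, 804, 475.
Vertex 117 has 19 neighbors: 499, 778, 342, 485, 875, 880, 444, 646, 496, 470, 714, 365, 639, 664, 653, 515, 954, 804, 475.
Vertex 342 has 19 neighbors: 485, 628, 706, 927, 444, 398, 496, 470, 751, 714, 365, 639, 117, 664, 653, 681, 515, 804, 475.
K_{7,7,5,4,3} (perfect); ϑ(G) = α(G) = max{7,7,5,4,3} = 7.
≈ 7.000000000 (to 9 d.p.).
7 ≤ 7 ≤ 7: collapsed.

7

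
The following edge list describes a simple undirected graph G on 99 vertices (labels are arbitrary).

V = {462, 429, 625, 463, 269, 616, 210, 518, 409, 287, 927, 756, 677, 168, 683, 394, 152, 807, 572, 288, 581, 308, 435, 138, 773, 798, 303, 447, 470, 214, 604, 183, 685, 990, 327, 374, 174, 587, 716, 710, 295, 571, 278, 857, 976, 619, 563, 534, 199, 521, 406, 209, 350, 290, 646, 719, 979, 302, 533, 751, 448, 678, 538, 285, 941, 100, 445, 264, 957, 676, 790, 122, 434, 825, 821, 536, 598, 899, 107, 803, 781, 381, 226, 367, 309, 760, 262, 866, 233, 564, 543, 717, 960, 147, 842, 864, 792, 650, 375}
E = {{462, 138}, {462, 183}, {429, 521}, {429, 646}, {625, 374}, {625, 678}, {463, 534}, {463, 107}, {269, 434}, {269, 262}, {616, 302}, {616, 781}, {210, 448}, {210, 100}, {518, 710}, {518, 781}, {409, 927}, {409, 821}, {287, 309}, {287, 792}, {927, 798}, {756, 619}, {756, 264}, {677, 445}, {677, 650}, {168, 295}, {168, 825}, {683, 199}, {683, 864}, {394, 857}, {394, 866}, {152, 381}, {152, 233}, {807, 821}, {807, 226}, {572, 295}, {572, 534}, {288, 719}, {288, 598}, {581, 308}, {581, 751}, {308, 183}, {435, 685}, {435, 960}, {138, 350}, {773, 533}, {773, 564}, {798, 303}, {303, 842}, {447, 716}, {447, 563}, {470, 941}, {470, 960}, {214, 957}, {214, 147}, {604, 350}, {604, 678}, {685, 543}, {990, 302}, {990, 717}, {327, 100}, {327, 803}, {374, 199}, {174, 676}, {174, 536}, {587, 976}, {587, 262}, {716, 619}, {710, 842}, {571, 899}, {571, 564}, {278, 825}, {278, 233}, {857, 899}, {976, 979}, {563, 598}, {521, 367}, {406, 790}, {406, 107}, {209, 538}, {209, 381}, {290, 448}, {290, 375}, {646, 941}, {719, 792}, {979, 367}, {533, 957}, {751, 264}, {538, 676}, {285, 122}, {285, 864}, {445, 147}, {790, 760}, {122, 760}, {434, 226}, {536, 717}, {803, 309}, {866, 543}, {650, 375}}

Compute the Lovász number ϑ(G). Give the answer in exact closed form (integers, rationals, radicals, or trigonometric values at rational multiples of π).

Vertex 564 has 2 neighbors: 773, 571.
deg(781) = 2; N(781) = {616, 518}.
deg(646) = 2; N(646) = {429, 941}.
deg(183) = 2; N(183) = {462, 308}.
99-vertex 2-regular graph: a single 99-cycle (edge-transitive).
A has 50 distinct eigenvalues ≈ [2.0, 1.996, 1.9839, 1.9639, 1.9359, 1.9001, 1.8567, 1.8059, 1.7477, 1.6825, 1.6105, 1.5321, 1.4475, 1.357, 1.2611, 1.1601, 1.0545, 0.9445, 0.8308, 0.7138, 0.5938, 0.4715, 0.3473, 0.2217, 0.0952, -0.0317, -0.1585, -0.2846, -0.4096, -0.5329, -0.6541, -0.7727, -0.8881, -1.0, -1.1078, -1.2112, -1.3097, -1.4029, -1.4905, -1.5721, -1.6474, -1.716, -1.7777, -1.8322, -1.8794, -1.919, -1.9509, -1.9749, -1.9909, -1.999].
Lovász: ϑ = −99(-2*cos(pi/99))/(2+-(-1)*2*cos(pi/99)) = 99*cos(pi/99)/(cos(pi/99) + 1).
Numerically 49.487536287.
α=49, χ(Ḡ)=50; ϑ=99*cos(pi/99)/(cos(pi/99) + 1) lies between (both strict).

99*cos(pi/99)/(cos(pi/99) + 1)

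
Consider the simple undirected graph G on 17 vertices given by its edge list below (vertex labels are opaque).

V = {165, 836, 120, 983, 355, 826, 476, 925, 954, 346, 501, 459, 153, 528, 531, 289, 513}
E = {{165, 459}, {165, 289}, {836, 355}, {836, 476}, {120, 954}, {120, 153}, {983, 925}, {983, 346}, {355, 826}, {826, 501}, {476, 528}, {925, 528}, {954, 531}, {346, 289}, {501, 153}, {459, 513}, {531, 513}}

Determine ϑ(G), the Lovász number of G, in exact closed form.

17*cos(pi/17)/(cos(pi/17) + 1)

N(983) = {925, 346}, |N(983)| = 2.
deg(513) = 2; N(513) = {459, 531}.
deg(826) = 2; N(826) = {355, 501}.
Vertex 531 has 2 neighbors: 954, 513.
17-vertex 2-regular graph: this is C_{17}, the 17-cycle.
spec(A) ≈ [2.0, 1.864944, 1.478018, 0.891477, 0.184537, -0.547326, -1.205269, -1.700434, -1.965946] (distinct, 6 d.p.).
Lovász: ϑ = −17(-2*cos(pi/17))/(2+-(-1)*2*cos(pi/17)) = 17*cos(pi/17)/(cos(pi/17) + 1).
Numerically 8.42701431.
α=8, χ(Ḡ)=9; ϑ=17*cos(pi/17)/(cos(pi/17) + 1) lies between (both strict).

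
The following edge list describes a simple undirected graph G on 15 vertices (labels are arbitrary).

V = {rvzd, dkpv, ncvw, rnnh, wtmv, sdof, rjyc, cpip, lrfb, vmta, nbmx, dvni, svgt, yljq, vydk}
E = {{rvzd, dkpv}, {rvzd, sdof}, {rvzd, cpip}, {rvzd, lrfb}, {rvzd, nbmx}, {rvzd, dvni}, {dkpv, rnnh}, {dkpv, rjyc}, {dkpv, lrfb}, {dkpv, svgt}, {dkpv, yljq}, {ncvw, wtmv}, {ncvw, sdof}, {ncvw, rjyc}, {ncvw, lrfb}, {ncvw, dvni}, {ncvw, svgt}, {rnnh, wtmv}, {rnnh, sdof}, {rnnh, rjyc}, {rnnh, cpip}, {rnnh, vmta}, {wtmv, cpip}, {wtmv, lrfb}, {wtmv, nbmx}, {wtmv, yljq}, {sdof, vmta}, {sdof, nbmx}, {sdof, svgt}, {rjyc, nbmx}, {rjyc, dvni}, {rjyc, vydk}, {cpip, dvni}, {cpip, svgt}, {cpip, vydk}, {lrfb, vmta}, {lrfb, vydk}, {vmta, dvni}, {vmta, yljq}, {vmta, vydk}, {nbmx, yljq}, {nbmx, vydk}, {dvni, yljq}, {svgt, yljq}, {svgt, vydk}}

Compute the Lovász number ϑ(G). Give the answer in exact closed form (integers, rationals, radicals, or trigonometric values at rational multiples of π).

5

N(rjyc) = {dkpv, ncvw, rnnh, nbmx, dvni, vydk}, |N(rjyc)| = 6.
N(rnnh) = {dkpv, wtmv, sdof, rjyc, cpip, vmta}, |N(rnnh)| = 6.
Vertex svgt has 6 neighbors: dkpv, ncvw, sdof, cpip, yljq, vydk.
N(nbmx) = {rvzd, wtmv, sdof, rjyc, yljq, vydk}, |N(nbmx)| = 6.
Every vertex has degree 6 (N=15); this is K(6,2), the Kneser graph.
spec(A) ≈ [6.0, 1.0, -3.0] (distinct, 5 d.p.).
Lovász (edge-transitive): ϑ = −15·(-3)/((6)−(-3)) = 5.
Numerically 5.00000000.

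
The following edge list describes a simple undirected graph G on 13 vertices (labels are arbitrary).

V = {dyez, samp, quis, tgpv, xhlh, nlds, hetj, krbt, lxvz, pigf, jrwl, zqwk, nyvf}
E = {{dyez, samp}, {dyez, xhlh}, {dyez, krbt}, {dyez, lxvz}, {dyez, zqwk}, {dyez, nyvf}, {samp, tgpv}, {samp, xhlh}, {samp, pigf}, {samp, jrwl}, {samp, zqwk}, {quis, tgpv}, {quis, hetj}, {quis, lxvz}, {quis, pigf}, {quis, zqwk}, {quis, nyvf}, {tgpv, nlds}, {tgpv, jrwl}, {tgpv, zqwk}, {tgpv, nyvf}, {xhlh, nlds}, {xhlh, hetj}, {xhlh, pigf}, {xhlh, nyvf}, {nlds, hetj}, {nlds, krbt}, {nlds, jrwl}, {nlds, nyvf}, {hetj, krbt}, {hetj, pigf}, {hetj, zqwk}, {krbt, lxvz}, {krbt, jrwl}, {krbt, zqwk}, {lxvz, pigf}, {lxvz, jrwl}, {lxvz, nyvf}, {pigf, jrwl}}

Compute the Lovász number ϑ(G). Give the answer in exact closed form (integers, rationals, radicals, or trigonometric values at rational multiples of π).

sqrt(13)

deg(nyvf) = 6; N(nyvf) = {dyez, quis, tgpv, xhlh, nlds, lxvz}.
N(jrwl) = {samp, tgpv, nlds, krbt, lxvz, pigf}, |N(jrwl)| = 6.
N(zqwk) = {dyez, samp, quis, tgpv, hetj, krbt}, |N(zqwk)| = 6.
Vertex lxvz has 6 neighbors: dyez, quis, krbt, pigf, jrwl, nyvf.
6-regular, N=13; Paley(13): SR with (k,λ,μ)=(6,2,3).
spec(A) ≈ [6.0, 1.30278, -2.30278] (distinct, 5 d.p.).
−13·(-sqrt(13)/2 - 1/2) / ((6)−(-sqrt(13)/2 - 1/2)) = sqrt(13) = ϑ(G).
= 3.60555128… (decimal).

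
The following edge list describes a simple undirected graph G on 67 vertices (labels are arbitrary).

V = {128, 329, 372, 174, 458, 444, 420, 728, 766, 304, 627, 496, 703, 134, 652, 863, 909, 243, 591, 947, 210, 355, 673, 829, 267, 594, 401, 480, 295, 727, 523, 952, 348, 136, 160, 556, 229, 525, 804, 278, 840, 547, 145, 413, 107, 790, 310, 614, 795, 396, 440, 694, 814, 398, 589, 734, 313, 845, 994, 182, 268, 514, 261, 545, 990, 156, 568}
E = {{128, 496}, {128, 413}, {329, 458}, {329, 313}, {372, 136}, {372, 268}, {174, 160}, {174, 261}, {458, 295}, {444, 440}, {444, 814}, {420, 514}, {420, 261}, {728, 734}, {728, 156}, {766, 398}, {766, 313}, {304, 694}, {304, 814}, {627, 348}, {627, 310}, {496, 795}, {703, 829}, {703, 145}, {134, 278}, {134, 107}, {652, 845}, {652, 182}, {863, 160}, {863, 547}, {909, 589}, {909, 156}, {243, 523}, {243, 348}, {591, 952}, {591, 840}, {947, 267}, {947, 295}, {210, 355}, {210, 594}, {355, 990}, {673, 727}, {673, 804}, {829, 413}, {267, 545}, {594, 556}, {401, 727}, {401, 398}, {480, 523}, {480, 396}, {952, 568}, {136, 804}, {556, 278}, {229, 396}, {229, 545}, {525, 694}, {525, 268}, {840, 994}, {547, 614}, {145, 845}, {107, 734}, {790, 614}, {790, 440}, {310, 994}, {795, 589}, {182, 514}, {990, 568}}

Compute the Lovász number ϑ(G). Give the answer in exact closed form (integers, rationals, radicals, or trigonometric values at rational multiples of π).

Vertex 480 has 2 neighbors: 523, 396.
N(523) = {243, 480}, |N(523)| = 2.
N(727) = {673, 401}, |N(727)| = 2.
N(703) = {829, 145}, |N(703)| = 2.
67-vertex 2-regular graph: a single 67-cycle (edge-transitive).
A has 34 distinct eigenvalues ≈ [2.0, 1.991, 1.965, 1.921, 1.861, 1.784, 1.692, 1.584, 1.463, 1.329, 1.183, 1.027, 0.862, 0.689, 0.51, 0.327, 0.141, -0.047, -0.234, -0.419, -0.6, -0.776, -0.945, -1.106, -1.257, -1.398, -1.525, -1.64, -1.74, -1.825, -1.893, -1.945, -1.98, -1.998].
ϑ = −N·λ_min/(λ_max−λ_min) = −67·(-2*cos(pi/67))/(2−(-2*cos(pi/67))) = 67*cos(pi/67)/(cos(pi/67) + 1).
ϑ(G) ≈ 33.48158.
Check 33 ≤ 67*cos(pi/67)/(cos(pi/67) + 1) ≤ 34: both strict.

67*cos(pi/67)/(cos(pi/67) + 1)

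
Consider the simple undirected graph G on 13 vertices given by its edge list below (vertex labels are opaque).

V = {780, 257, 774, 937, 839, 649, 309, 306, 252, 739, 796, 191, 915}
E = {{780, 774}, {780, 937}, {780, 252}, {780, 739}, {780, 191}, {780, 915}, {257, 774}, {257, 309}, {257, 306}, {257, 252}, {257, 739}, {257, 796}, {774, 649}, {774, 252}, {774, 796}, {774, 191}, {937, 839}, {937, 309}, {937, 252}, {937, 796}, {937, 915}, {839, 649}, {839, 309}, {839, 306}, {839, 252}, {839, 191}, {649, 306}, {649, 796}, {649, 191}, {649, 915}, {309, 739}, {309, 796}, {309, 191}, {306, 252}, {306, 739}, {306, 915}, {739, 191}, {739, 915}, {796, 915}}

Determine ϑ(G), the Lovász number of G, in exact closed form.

sqrt(13)

N(649) = {774, 839, 306, 796, 191, 915}, |N(649)| = 6.
deg(309) = 6; N(309) = {257, 937, 839, 739, 796, 191}.
N(915) = {780, 937, 649, 306, 739, 796}, |N(915)| = 6.
deg(739) = 6; N(739) = {780, 257, 309, 306, 191, 915}.
deg(v) = 6 for all v (|V|=13); SR(13,6,2,3) — a Paley graph.
A has 3 distinct eigenvalues ≈ [6.0, 1.30278, -2.30278].
−13·(-sqrt(13)/2 - 1/2) / ((6)−(-sqrt(13)/2 - 1/2)) = sqrt(13) = ϑ(G).
ϑ(G) ≈ 3.60555.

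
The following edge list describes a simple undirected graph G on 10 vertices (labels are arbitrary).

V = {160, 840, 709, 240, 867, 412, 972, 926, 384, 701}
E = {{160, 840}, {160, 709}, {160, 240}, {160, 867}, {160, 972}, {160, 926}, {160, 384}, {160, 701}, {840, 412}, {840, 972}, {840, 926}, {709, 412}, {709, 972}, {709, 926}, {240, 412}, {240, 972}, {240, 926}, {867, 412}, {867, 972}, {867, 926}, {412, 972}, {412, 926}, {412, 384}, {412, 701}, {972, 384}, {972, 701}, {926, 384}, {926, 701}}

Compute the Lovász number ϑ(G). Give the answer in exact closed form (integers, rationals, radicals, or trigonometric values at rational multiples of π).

N(867) = {160, 412, 972, 926}, |N(867)| = 4.
deg(240) = 4; N(240) = {160, 412, 972, 926}.
deg(412) = 8; N(412) = {840, 709, 240, 867, 972, 926, 384, 701}.
deg(926) = 8; N(926) = {160, 840, 709, 240, 867, 412, 384, 701}.
K_{6,2,2} (perfect); ϑ(G) = α(G) = max{6,2,2} = 6.
Numerically 6.0000000.
Check 6 ≤ 6 ≤ 6: collapsed.

6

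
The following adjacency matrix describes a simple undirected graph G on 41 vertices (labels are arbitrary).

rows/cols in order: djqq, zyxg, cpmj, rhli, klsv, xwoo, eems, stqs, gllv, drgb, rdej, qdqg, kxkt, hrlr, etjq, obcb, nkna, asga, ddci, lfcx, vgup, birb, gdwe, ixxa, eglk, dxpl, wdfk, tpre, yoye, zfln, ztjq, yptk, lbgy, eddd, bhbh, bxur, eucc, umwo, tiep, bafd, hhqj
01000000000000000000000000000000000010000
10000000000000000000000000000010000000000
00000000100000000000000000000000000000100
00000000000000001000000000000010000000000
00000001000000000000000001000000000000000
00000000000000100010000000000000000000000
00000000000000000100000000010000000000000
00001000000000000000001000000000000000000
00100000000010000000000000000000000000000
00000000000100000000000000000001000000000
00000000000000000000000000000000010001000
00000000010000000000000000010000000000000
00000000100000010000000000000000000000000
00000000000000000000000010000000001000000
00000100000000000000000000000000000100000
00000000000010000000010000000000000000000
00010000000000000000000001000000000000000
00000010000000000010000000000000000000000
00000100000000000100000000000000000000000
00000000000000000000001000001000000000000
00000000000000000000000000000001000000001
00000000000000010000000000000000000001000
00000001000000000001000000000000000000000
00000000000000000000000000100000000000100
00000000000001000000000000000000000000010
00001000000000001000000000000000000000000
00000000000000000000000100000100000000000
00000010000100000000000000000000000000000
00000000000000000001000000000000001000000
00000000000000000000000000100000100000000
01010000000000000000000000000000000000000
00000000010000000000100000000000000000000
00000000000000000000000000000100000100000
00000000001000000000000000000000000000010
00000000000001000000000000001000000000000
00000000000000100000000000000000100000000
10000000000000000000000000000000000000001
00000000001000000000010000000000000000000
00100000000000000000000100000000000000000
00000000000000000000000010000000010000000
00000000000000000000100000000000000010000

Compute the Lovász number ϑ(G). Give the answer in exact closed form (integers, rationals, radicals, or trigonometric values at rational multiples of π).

Vertex rhli has 2 neighbors: nkna, ztjq.
N(cpmj) = {gllv, tiep}, |N(cpmj)| = 2.
deg(umwo) = 2; N(umwo) = {rdej, birb}.
Vertex eddd has 2 neighbors: rdej, bafd.
2-regular, N=41; connected 2-regular on 41 ⇒ C_{41}.
A has 21 distinct eigenvalues ≈ [2.0, 1.977, 1.907, 1.792, 1.636, 1.441, 1.212, 0.955, 0.676, 0.381, 0.077, -0.229, -0.53, -0.818, -1.087, -1.331, -1.543, -1.719, -1.855, -1.947, -1.994].
ϑ = −N·λ_min/(λ_max−λ_min) = −41·(-2*cos(pi/41))/(2−(-2*cos(pi/41))) = 41*cos(pi/41)/(cos(pi/41) + 1).
Numerically 20.4698803.
Check 20 ≤ 41*cos(pi/41)/(cos(pi/41) + 1) ≤ 21: both strict.

41*cos(pi/41)/(cos(pi/41) + 1)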